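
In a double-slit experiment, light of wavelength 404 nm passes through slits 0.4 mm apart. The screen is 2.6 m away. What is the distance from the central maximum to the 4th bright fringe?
y = mλL/d = 10.5 mm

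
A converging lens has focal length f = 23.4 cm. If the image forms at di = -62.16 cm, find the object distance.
1/do = 1/f − 1/di → do = 17 cm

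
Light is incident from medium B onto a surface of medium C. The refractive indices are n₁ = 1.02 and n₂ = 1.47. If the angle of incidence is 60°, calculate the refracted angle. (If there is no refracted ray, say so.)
sin θ₂ = (n₁/n₂)·sin θ₁ = 0.6009 → θ₂ = 36.94°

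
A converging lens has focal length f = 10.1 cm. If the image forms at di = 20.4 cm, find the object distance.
1/do = 1/f − 1/di → do = 20 cm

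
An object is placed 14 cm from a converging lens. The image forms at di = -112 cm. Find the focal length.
1/f = 1/do + 1/di → f = 16 cm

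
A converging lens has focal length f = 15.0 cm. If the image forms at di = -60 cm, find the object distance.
1/do = 1/f − 1/di → do = 12 cm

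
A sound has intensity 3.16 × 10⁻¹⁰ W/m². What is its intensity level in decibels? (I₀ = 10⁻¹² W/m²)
β = 10·log₁₀(I/I₀) = 25 dB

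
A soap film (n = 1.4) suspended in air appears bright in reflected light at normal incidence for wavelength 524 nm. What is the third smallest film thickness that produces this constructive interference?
2nt = (m − ½)λ with m = 3 → t = (m − ½)λ/(2n) = 467.9 nm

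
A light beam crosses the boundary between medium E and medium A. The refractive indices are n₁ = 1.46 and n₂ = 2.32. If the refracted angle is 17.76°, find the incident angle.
sin θ₁ = (n₂/n₁)·sin θ₂ → θ₁ = 28.99°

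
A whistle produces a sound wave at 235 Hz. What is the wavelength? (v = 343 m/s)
λ = v/f = 1.46 m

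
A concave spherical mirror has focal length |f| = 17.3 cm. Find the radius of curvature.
R = 2|f| = 34.6 cm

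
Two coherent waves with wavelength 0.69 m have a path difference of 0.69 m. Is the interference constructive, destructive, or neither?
constructive — path difference = 1λ, a whole number of wavelengths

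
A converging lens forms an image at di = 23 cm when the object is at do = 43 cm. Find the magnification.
M = −di/do = -0.5349 (inverted image)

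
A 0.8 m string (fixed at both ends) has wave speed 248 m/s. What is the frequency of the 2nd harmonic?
fₙ = nv/(2L) = 310 Hz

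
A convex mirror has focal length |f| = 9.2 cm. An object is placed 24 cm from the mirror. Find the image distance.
f = −9.2 cm (convex); 1/di = 1/f − 1/do → di = -6.651 cm (virtual image, behind mirror)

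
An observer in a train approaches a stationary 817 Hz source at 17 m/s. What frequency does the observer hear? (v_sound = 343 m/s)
f_obs = f·(v + v_o)/v = 857.5 Hz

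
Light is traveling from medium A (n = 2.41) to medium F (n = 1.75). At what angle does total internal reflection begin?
θc = arcsin(n₂/n₁) = 46.56°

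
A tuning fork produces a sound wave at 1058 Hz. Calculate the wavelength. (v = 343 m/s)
λ = v/f = 0.3242 m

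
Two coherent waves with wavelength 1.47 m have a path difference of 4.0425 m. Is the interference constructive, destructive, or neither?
neither (partial) — path difference = 2.75λ, neither a whole number of wavelengths nor an odd multiple of λ/2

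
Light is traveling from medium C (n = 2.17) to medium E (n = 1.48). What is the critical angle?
θc = arcsin(n₂/n₁) = 43°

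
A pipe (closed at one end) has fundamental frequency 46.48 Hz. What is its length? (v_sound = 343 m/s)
L = v/(4f₁) = 1.845 m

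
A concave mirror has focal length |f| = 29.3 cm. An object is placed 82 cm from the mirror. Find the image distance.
f = +29.3 cm (concave); 1/di = 1/f − 1/do → di = 45.59 cm (real image, in front of mirror)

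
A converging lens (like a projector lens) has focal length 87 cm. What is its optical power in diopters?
P = 1/f = 1.149 D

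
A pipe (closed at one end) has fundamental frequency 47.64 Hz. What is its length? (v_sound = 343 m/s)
L = v/(4f₁) = 1.8 m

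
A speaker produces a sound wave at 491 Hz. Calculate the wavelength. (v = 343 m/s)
λ = v/f = 0.6986 m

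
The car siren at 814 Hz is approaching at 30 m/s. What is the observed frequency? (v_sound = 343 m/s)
f_obs = f·v/(v − v_s) = 892 Hz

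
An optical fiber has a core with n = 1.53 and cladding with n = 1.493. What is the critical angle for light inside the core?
θc = arcsin(n_cladding/n_core) = 77.37°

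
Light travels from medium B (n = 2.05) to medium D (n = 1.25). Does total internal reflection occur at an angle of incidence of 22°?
θc = arcsin(n₂/n₁) = 37.57°; 22° < θc, so no — the ray refracts.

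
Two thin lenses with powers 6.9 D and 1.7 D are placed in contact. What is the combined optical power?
P_total = P₁ + P₂ = 8.6 D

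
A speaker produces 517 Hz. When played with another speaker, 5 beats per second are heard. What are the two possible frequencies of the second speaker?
f₂ = 517 ± 5 Hz → 522 Hz or 512 Hz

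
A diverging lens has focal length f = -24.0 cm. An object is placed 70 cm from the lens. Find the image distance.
1/di = 1/f − 1/do → di = -17.87 cm (virtual image)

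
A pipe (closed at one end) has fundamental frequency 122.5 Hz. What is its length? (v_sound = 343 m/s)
L = v/(4f₁) = 0.7 m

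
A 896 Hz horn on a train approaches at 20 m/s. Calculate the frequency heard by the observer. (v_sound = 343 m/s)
f_obs = f·v/(v − v_s) = 951.5 Hz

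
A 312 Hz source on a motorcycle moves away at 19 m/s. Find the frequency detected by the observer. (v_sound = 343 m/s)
f_obs = f·v/(v + v_s) = 295.6 Hz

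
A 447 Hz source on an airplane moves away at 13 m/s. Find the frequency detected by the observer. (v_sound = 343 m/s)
f_obs = f·v/(v + v_s) = 430.7 Hz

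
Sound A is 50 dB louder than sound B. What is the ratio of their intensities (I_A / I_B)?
I_A/I_B = 10^(Δβ/10) = 100000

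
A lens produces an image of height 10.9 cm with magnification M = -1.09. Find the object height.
ho = |hi|/|M| = 10 cm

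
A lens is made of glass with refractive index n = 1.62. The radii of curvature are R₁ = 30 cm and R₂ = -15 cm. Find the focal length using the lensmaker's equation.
1/f = (n − 1)(1/R₁ − 1/R₂) → f = 16.13 cm (converging lens)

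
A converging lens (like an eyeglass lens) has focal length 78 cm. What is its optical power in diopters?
P = 1/f = 1.282 D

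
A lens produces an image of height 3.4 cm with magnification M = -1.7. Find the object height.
ho = |hi|/|M| = 2 cm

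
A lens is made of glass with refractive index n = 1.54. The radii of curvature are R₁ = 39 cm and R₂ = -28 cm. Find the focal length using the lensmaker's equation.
1/f = (n − 1)(1/R₁ − 1/R₂) → f = 30.18 cm (converging lens)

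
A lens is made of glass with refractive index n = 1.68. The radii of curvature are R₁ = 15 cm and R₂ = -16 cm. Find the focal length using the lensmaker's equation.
1/f = (n − 1)(1/R₁ − 1/R₂) → f = 11.39 cm (converging lens)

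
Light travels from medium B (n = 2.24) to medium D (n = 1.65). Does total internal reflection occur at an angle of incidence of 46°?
θc = arcsin(n₂/n₁) = 47.44°; 46° < θc, so no — the ray refracts.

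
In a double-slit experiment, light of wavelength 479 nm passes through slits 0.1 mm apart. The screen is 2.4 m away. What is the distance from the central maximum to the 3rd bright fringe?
y = mλL/d = 34.49 mm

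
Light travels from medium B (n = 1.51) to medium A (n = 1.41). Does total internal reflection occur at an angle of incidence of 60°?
θc = arcsin(n₂/n₁) = 69.03°; 60° < θc, so no — the ray refracts.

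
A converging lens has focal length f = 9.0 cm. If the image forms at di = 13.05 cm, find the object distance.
1/do = 1/f − 1/di → do = 29 cm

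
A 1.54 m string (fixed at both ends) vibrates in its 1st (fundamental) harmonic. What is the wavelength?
λₙ = 2L/n = 3.08 m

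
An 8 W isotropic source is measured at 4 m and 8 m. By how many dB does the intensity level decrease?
Δβ = 20·log₁₀(r₂/r₁) = 6.021 dB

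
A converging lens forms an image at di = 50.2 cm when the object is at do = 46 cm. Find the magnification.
M = −di/do = -1.091 (inverted image)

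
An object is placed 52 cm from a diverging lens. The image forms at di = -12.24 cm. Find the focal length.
1/f = 1/do + 1/di → f = -16.01 cm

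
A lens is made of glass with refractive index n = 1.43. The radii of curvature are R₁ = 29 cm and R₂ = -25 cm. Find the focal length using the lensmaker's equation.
1/f = (n − 1)(1/R₁ − 1/R₂) → f = 31.22 cm (converging lens)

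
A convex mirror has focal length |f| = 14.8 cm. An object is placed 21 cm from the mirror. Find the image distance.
f = −14.8 cm (convex); 1/di = 1/f − 1/do → di = -8.682 cm (virtual image, behind mirror)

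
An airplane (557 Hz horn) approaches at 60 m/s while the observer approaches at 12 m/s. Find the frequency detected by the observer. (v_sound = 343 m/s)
f_obs = f·(v + v_o)/(v − v_s) = 698.7 Hz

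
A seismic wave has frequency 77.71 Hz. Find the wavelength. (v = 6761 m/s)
λ = v/f = 87 m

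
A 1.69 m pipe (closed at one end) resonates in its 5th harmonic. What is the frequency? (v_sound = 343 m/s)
fₙ = nv/(4L) = 253.7 Hz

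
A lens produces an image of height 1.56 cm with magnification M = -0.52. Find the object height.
ho = |hi|/|M| = 3 cm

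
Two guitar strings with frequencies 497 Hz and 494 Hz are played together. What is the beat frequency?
3 Hz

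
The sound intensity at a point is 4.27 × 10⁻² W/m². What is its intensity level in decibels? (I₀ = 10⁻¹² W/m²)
β = 10·log₁₀(I/I₀) = 106.3 dB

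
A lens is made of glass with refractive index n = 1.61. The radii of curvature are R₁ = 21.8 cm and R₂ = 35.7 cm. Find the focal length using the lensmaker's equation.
1/f = (n − 1)(1/R₁ − 1/R₂) → f = 91.79 cm (converging lens)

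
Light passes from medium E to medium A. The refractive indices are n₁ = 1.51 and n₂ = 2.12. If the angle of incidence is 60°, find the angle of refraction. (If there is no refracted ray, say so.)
sin θ₂ = (n₁/n₂)·sin θ₁ = 0.6168 → θ₂ = 38.09°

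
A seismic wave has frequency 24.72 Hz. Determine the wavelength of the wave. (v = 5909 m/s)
λ = v/f = 239 m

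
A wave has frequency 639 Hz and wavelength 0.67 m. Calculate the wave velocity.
v = fλ = 428.1 m/s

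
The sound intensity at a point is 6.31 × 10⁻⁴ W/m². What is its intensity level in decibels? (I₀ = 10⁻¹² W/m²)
β = 10·log₁₀(I/I₀) = 88 dB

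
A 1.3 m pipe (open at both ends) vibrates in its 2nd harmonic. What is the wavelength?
λₙ = 2L/n = 1.3 m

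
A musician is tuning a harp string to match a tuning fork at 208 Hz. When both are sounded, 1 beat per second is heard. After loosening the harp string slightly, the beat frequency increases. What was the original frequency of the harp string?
207 Hz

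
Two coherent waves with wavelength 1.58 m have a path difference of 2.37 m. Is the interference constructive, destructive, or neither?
destructive — path difference = 1.5λ, an odd multiple of λ/2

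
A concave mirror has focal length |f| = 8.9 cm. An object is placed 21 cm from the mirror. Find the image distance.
f = +8.9 cm (concave); 1/di = 1/f − 1/do → di = 15.45 cm (real image, in front of mirror)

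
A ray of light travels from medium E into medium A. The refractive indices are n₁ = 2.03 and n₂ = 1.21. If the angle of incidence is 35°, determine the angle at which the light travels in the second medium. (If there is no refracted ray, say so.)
sin θ₂ = (n₁/n₂)·sin θ₁ = 0.9623 → θ₂ = 74.21°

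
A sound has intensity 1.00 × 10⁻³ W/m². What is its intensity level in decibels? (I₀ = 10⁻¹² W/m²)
β = 10·log₁₀(I/I₀) = 90 dB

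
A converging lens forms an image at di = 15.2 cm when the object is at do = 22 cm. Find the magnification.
M = −di/do = -0.6909 (inverted image)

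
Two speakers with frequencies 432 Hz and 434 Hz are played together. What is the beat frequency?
2 Hz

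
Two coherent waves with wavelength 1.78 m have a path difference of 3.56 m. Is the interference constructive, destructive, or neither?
constructive — path difference = 2λ, a whole number of wavelengths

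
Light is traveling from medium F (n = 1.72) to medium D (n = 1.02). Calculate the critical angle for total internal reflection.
θc = arcsin(n₂/n₁) = 36.37°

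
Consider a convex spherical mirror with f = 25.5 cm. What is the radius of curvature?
R = 2|f| = 51 cm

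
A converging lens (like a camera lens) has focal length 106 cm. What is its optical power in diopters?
P = 1/f = 0.9434 D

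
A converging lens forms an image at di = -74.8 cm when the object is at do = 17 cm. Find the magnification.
M = −di/do = 4.4 (upright image)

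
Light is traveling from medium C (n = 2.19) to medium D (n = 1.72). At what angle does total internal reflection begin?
θc = arcsin(n₂/n₁) = 51.76°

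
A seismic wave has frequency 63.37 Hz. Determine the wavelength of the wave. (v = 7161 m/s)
λ = v/f = 113 m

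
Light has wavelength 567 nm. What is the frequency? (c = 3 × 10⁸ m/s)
f = c/λ = 5.291 × 10¹⁴ Hz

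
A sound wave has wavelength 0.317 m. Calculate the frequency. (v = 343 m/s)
f = v/λ = 1082 Hz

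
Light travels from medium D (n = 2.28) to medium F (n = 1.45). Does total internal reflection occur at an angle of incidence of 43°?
θc = arcsin(n₂/n₁) = 39.49°; 43° > θc, so yes — total internal reflection.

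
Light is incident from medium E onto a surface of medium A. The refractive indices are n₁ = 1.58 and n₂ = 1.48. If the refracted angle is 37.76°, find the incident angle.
sin θ₁ = (n₂/n₁)·sin θ₂ → θ₁ = 35°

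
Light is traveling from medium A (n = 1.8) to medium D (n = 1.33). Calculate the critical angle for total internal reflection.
θc = arcsin(n₂/n₁) = 47.64°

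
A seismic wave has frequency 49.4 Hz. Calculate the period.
T = 1/f = 0.02024 s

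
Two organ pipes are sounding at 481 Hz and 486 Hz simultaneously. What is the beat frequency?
5 Hz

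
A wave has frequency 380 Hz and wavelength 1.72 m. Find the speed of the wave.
v = fλ = 653.6 m/s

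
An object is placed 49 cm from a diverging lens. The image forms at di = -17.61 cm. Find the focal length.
1/f = 1/do + 1/di → f = -27.49 cm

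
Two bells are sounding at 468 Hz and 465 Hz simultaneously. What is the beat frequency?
3 Hz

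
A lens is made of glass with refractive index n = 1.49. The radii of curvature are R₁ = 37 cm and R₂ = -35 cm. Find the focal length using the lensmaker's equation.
1/f = (n − 1)(1/R₁ − 1/R₂) → f = 36.71 cm (converging lens)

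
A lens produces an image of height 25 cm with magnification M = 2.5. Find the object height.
ho = |hi|/|M| = 10 cm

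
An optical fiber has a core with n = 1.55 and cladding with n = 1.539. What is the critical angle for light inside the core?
θc = arcsin(n_cladding/n_core) = 83.17°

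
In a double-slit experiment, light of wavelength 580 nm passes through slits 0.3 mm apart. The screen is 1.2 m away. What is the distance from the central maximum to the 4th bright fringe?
y = mλL/d = 9.28 mm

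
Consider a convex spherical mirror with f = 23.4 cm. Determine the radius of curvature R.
R = 2|f| = 46.8 cm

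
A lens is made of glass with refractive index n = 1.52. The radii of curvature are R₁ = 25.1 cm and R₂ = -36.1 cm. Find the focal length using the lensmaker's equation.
1/f = (n − 1)(1/R₁ − 1/R₂) → f = 28.47 cm (converging lens)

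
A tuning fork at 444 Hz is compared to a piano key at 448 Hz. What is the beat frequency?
4 Hz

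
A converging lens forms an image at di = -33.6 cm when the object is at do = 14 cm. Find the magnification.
M = −di/do = 2.4 (upright image)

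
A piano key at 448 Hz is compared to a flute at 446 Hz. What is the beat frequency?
2 Hz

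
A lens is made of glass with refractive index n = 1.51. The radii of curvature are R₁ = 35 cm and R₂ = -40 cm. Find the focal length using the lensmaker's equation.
1/f = (n − 1)(1/R₁ − 1/R₂) → f = 36.6 cm (converging lens)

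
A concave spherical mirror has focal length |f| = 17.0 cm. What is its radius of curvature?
R = 2|f| = 34 cm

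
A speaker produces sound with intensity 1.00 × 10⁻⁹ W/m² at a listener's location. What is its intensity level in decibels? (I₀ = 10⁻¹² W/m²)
β = 10·log₁₀(I/I₀) = 30 dB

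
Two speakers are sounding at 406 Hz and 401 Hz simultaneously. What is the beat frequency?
5 Hz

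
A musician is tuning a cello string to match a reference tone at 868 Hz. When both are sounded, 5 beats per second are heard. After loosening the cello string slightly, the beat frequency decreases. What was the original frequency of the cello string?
873 Hz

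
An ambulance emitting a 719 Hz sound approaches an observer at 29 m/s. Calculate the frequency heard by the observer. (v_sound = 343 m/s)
f_obs = f·v/(v − v_s) = 785.4 Hz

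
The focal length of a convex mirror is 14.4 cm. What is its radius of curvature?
R = 2|f| = 28.8 cm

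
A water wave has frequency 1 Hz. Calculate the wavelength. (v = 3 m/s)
λ = v/f = 3 m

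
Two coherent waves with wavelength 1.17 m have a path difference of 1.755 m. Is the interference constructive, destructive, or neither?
destructive — path difference = 1.5λ, an odd multiple of λ/2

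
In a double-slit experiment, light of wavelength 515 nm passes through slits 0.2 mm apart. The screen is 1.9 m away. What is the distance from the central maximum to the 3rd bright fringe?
y = mλL/d = 14.68 mm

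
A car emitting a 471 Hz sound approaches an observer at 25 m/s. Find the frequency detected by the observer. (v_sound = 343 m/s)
f_obs = f·v/(v − v_s) = 508 Hz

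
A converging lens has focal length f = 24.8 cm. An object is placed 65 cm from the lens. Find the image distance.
1/di = 1/f − 1/do → di = 40.1 cm (real image)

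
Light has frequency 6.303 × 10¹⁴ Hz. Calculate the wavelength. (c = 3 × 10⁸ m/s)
λ = c/f = 476 nm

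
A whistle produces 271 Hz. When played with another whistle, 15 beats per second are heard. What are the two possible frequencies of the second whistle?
f₂ = 271 ± 15 Hz → 286 Hz or 256 Hz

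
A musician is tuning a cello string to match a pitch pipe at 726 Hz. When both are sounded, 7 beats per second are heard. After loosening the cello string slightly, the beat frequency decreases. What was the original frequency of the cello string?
733 Hz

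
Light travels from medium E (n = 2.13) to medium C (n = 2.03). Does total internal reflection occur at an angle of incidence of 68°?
θc = arcsin(n₂/n₁) = 72.37°; 68° < θc, so no — the ray refracts.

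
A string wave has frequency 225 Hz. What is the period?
T = 1/f = 0.004444 s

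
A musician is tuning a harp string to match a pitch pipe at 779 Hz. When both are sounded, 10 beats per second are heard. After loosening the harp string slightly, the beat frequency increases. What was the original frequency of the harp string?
769 Hz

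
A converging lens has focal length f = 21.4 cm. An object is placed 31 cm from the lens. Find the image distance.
1/di = 1/f − 1/do → di = 69.1 cm (real image)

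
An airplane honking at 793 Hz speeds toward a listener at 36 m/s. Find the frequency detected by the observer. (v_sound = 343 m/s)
f_obs = f·v/(v − v_s) = 886 Hz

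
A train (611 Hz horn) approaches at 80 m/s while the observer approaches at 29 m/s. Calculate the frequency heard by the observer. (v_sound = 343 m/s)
f_obs = f·(v + v_o)/(v − v_s) = 864.2 Hz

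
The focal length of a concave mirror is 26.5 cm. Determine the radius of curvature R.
R = 2|f| = 53 cm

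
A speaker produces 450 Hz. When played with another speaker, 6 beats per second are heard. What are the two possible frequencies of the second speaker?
f₂ = 450 ± 6 Hz → 456 Hz or 444 Hz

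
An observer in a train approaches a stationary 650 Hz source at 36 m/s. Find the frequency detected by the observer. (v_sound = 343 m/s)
f_obs = f·(v + v_o)/v = 718.2 Hz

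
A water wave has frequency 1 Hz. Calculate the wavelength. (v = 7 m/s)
λ = v/f = 7 m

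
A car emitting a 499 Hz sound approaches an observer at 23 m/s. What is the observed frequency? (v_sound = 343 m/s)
f_obs = f·v/(v − v_s) = 534.9 Hz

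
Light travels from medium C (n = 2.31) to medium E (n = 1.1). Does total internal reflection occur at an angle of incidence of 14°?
θc = arcsin(n₂/n₁) = 28.44°; 14° < θc, so no — the ray refracts.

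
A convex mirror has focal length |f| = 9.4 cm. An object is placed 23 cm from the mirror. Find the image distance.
f = −9.4 cm (convex); 1/di = 1/f − 1/do → di = -6.673 cm (virtual image, behind mirror)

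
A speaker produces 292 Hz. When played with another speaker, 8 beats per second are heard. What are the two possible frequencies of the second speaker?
f₂ = 292 ± 8 Hz → 300 Hz or 284 Hz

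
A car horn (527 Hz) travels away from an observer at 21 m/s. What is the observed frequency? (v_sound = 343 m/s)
f_obs = f·v/(v + v_s) = 496.6 Hz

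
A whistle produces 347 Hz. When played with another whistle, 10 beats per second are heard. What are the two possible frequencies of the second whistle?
f₂ = 347 ± 10 Hz → 357 Hz or 337 Hz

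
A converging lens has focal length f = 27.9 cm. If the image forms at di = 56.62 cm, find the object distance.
1/do = 1/f − 1/di → do = 55 cm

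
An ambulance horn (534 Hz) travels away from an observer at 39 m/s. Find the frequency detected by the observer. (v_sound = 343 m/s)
f_obs = f·v/(v + v_s) = 479.5 Hz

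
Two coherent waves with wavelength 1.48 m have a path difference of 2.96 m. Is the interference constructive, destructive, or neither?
constructive — path difference = 2λ, a whole number of wavelengths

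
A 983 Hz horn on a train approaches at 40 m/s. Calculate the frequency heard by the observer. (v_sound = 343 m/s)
f_obs = f·v/(v − v_s) = 1113 Hz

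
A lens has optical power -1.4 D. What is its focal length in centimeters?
f = 1/P = -71.43 cm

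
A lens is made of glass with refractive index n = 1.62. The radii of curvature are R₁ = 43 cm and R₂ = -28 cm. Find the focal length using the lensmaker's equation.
1/f = (n − 1)(1/R₁ − 1/R₂) → f = 27.35 cm (converging lens)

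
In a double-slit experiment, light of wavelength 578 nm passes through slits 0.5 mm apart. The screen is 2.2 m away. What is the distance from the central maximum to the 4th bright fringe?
y = mλL/d = 10.17 mm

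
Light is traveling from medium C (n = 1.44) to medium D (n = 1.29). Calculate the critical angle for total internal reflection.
θc = arcsin(n₂/n₁) = 63.62°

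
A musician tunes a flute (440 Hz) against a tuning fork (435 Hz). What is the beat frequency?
5 Hz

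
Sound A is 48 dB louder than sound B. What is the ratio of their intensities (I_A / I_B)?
I_A/I_B = 10^(Δβ/10) = 63100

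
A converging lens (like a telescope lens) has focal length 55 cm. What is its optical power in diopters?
P = 1/f = 1.818 D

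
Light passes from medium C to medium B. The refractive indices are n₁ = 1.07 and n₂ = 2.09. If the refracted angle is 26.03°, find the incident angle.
sin θ₁ = (n₂/n₁)·sin θ₂ → θ₁ = 59°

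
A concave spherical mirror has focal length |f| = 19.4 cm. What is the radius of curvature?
R = 2|f| = 38.8 cm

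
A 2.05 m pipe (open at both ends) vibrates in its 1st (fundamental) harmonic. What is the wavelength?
λₙ = 2L/n = 4.1 m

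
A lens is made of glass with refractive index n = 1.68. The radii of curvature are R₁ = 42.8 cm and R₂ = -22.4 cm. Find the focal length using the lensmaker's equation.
1/f = (n − 1)(1/R₁ − 1/R₂) → f = 21.62 cm (converging lens)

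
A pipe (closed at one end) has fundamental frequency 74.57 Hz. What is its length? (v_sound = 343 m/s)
L = v/(4f₁) = 1.15 m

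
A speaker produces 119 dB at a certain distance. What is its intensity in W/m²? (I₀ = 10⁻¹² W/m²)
I = I₀·10^(β/10) = 7.94 × 10⁻¹ W/m²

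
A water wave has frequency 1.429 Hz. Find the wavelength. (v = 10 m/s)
λ = v/f = 6.998 m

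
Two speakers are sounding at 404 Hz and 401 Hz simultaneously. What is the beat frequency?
3 Hz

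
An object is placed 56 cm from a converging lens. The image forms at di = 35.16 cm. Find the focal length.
1/f = 1/do + 1/di → f = 21.6 cm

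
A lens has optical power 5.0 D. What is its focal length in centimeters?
f = 1/P = 20 cm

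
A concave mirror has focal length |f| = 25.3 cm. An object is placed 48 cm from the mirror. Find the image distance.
f = +25.3 cm (concave); 1/di = 1/f − 1/do → di = 53.5 cm (real image, in front of mirror)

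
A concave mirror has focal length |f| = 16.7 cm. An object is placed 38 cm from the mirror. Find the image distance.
f = +16.7 cm (concave); 1/di = 1/f − 1/do → di = 29.79 cm (real image, in front of mirror)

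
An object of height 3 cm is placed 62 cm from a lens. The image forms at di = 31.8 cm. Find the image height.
hi = (-di/do) × ho = -1.539 cm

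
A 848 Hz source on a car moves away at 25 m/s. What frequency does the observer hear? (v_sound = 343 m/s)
f_obs = f·v/(v + v_s) = 790.4 Hz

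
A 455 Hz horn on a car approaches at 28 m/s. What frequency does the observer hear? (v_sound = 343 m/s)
f_obs = f·v/(v − v_s) = 495.4 Hz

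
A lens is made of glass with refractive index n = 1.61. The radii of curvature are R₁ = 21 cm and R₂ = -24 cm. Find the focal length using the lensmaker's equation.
1/f = (n − 1)(1/R₁ − 1/R₂) → f = 18.36 cm (converging lens)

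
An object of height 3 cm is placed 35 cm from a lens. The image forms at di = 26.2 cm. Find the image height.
hi = (-di/do) × ho = -2.246 cm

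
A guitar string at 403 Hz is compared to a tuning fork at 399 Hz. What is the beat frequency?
4 Hz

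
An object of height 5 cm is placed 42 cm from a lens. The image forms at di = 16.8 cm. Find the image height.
hi = (-di/do) × ho = -2 cm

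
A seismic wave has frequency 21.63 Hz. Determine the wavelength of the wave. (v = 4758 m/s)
λ = v/f = 220 m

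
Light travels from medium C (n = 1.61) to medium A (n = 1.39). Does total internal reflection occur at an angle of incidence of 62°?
θc = arcsin(n₂/n₁) = 59.7°; 62° > θc, so yes — total internal reflection.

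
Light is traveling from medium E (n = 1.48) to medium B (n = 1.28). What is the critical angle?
θc = arcsin(n₂/n₁) = 59.87°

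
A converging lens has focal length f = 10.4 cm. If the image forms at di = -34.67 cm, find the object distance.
1/do = 1/f − 1/di → do = 8 cm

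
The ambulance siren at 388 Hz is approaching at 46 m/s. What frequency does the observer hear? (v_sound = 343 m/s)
f_obs = f·v/(v − v_s) = 448.1 Hz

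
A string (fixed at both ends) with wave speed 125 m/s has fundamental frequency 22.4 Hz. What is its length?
L = v/(2f₁) = 2.79 m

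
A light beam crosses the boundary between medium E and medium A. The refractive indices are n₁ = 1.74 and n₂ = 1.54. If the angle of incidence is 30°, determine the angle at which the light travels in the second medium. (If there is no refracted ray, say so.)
sin θ₂ = (n₁/n₂)·sin θ₁ = 0.5649 → θ₂ = 34.4°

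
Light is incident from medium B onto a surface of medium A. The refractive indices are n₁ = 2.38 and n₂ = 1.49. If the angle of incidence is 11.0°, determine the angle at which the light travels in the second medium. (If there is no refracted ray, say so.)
sin θ₂ = (n₁/n₂)·sin θ₁ = 0.3048 → θ₂ = 17.75°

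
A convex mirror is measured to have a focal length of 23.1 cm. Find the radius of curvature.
R = 2|f| = 46.2 cm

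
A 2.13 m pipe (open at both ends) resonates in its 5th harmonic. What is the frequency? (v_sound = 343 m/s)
fₙ = nv/(2L) = 402.6 Hz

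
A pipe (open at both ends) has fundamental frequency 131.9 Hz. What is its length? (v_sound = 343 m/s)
L = v/(2f₁) = 1.3 m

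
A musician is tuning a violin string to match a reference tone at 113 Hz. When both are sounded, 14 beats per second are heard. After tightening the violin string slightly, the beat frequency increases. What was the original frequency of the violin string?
127 Hz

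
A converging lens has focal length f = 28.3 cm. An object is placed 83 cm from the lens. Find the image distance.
1/di = 1/f − 1/do → di = 42.94 cm (real image)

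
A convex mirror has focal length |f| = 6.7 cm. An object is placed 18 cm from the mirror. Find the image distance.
f = −6.7 cm (convex); 1/di = 1/f − 1/do → di = -4.883 cm (virtual image, behind mirror)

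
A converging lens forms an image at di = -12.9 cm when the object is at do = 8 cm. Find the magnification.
M = −di/do = 1.613 (upright image)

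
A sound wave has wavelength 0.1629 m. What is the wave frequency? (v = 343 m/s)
f = v/λ = 2106 Hz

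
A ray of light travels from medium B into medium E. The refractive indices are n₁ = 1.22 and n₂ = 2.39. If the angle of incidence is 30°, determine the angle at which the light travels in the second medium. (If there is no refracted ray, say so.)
sin θ₂ = (n₁/n₂)·sin θ₁ = 0.2552 → θ₂ = 14.79°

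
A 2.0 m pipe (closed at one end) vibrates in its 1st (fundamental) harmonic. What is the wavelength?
λₙ = 4L/n = 8 m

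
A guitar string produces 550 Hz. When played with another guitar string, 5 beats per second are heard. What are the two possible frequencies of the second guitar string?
f₂ = 550 ± 5 Hz → 555 Hz or 545 Hz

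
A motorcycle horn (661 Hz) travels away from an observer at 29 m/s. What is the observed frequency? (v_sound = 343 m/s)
f_obs = f·v/(v + v_s) = 609.5 Hz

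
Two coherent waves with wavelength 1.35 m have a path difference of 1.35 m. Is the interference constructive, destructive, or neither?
constructive — path difference = 1λ, a whole number of wavelengths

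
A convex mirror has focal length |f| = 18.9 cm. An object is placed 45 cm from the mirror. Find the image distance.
f = −18.9 cm (convex); 1/di = 1/f − 1/do → di = -13.31 cm (virtual image, behind mirror)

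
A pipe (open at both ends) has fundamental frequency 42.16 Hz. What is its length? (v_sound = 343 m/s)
L = v/(2f₁) = 4.068 m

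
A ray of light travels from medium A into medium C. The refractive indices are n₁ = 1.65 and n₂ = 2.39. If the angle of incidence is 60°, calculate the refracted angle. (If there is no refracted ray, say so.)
sin θ₂ = (n₁/n₂)·sin θ₁ = 0.5979 → θ₂ = 36.72°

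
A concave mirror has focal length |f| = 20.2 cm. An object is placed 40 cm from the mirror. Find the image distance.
f = +20.2 cm (concave); 1/di = 1/f − 1/do → di = 40.81 cm (real image, in front of mirror)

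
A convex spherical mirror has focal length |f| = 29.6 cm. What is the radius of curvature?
R = 2|f| = 59.2 cm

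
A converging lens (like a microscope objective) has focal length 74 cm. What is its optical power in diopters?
P = 1/f = 1.351 D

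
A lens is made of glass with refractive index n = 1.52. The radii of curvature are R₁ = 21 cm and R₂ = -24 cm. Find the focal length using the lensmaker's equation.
1/f = (n − 1)(1/R₁ − 1/R₂) → f = 21.54 cm (converging lens)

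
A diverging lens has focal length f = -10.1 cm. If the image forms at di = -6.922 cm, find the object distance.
1/do = 1/f − 1/di → do = 22 cm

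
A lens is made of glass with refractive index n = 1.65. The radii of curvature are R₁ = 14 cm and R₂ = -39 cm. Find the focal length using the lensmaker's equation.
1/f = (n − 1)(1/R₁ − 1/R₂) → f = 15.85 cm (converging lens)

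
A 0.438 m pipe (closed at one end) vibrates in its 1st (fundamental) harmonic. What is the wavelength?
λₙ = 4L/n = 1.752 m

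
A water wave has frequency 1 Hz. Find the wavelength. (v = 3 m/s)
λ = v/f = 3 m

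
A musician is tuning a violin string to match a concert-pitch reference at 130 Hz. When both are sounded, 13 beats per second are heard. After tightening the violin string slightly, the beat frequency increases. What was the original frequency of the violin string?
143 Hz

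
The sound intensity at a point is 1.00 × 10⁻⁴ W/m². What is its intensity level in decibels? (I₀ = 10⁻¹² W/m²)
β = 10·log₁₀(I/I₀) = 80 dB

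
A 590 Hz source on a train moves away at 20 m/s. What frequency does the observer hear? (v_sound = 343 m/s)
f_obs = f·v/(v + v_s) = 557.5 Hz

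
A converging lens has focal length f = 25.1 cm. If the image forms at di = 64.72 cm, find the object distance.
1/do = 1/f − 1/di → do = 41 cm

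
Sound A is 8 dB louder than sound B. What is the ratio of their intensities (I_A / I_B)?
I_A/I_B = 10^(Δβ/10) = 6.31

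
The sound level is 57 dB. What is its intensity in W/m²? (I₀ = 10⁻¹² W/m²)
I = I₀·10^(β/10) = 5.01 × 10⁻⁷ W/m²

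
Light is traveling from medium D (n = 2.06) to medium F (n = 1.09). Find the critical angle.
θc = arcsin(n₂/n₁) = 31.95°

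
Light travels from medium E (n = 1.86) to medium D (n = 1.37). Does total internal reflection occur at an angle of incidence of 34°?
θc = arcsin(n₂/n₁) = 47.44°; 34° < θc, so no — the ray refracts.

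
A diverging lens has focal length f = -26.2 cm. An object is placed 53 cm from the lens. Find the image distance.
1/di = 1/f − 1/do → di = -17.53 cm (virtual image)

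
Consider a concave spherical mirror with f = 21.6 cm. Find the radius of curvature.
R = 2|f| = 43.2 cm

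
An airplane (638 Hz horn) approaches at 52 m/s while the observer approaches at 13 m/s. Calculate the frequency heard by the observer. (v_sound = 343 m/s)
f_obs = f·(v + v_o)/(v − v_s) = 780.5 Hz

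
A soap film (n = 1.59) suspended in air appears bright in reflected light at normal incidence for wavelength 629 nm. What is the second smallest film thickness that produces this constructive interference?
2nt = (m − ½)λ with m = 2 → t = (m − ½)λ/(2n) = 296.7 nm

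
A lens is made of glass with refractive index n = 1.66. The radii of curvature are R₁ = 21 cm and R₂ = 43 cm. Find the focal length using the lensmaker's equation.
1/f = (n − 1)(1/R₁ − 1/R₂) → f = 62.19 cm (converging lens)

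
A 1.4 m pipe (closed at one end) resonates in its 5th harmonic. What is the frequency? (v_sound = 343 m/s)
fₙ = nv/(4L) = 306.2 Hz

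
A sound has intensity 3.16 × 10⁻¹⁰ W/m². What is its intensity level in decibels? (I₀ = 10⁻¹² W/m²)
β = 10·log₁₀(I/I₀) = 25 dB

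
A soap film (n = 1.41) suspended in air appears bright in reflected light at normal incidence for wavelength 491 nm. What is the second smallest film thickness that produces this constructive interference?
2nt = (m − ½)λ with m = 2 → t = (m − ½)λ/(2n) = 261.2 nm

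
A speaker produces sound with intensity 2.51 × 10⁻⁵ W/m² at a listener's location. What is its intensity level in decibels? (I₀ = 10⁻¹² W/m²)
β = 10·log₁₀(I/I₀) = 74 dB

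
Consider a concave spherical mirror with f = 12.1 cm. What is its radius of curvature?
R = 2|f| = 24.2 cm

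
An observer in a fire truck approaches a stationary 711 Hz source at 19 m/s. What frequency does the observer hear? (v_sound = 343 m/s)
f_obs = f·(v + v_o)/v = 750.4 Hz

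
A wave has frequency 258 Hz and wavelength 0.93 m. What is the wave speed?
v = fλ = 239.9 m/s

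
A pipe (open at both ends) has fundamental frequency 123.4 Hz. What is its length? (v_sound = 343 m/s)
L = v/(2f₁) = 1.39 m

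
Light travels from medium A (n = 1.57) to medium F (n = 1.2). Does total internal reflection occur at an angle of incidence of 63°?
θc = arcsin(n₂/n₁) = 49.85°; 63° > θc, so yes — total internal reflection.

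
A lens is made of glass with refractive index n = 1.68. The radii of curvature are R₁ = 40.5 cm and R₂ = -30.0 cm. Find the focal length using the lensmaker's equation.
1/f = (n − 1)(1/R₁ − 1/R₂) → f = 25.34 cm (converging lens)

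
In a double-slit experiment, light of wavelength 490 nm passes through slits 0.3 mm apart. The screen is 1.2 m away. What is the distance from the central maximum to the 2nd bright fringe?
y = mλL/d = 3.92 mm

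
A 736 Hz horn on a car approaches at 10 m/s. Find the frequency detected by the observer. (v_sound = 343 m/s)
f_obs = f·v/(v − v_s) = 758.1 Hz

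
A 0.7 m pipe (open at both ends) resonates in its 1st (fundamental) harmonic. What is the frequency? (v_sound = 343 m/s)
fₙ = nv/(2L) = 245 Hz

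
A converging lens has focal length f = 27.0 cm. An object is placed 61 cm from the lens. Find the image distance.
1/di = 1/f − 1/do → di = 48.44 cm (real image)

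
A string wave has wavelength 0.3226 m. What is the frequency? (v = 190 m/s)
f = v/λ = 589 Hz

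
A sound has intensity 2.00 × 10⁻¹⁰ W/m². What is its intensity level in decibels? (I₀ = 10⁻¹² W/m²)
β = 10·log₁₀(I/I₀) = 23.01 dB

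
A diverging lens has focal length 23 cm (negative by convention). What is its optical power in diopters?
P = 1/f = -4.348 D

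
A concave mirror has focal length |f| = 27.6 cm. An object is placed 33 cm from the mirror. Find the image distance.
f = +27.6 cm (concave); 1/di = 1/f − 1/do → di = 168.7 cm (real image, in front of mirror)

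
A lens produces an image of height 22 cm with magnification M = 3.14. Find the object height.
ho = |hi|/|M| = 7.006 cm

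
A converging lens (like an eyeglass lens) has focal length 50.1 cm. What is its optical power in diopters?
P = 1/f = 1.996 D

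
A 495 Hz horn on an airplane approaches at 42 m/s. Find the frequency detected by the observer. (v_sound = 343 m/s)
f_obs = f·v/(v − v_s) = 564.1 Hz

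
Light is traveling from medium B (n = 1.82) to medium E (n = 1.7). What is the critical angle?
θc = arcsin(n₂/n₁) = 69.08°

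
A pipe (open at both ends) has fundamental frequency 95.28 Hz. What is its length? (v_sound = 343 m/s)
L = v/(2f₁) = 1.8 m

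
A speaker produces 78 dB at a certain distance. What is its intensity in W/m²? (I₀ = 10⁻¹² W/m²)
I = I₀·10^(β/10) = 6.31 × 10⁻⁵ W/m²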